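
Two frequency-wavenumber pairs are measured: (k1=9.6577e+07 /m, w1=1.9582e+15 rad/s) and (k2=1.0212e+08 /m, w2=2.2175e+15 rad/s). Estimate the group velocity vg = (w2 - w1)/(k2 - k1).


vg = (w2 - w1) / (k2 - k1)
= (2.2175e+15 - 1.9582e+15) / (1.0212e+08 - 9.6577e+07)
= 2.5930e+14 / 5.5430e+06
= 4.6780e+07 m/s

4.6780e+07


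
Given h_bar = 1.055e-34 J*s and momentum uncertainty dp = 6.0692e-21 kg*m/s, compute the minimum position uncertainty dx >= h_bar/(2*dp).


dx = h_bar / (2 * dp)
= 1.055e-34 / (2 * 6.0692e-21)
= 1.055e-34 / 1.2138e-20
= 8.6914e-15 m

8.6914e-15


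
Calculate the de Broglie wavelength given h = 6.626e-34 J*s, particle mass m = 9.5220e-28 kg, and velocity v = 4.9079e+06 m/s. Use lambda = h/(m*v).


lambda = h / (m * v)
= 6.626e-34 / (9.5220e-28 * 4.9079e+06)
= 6.626e-34 / 4.6733e-21
= 1.4178e-13 m

1.4178e-13


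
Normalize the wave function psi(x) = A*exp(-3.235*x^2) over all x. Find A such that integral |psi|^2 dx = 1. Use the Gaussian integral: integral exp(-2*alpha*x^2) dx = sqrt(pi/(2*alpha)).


integral |psi|^2 dx = A^2 * sqrt(pi/(2*alpha)) = 1
A^2 = sqrt(2*alpha/pi)
= sqrt(2 * 3.235 / pi)
= 1.435084
A = sqrt(1.435084)
= 1.1979

1.1979


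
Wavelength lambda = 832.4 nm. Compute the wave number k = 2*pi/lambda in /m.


k = 2 * pi / lambda
= 6.2832 / (832.4e-9)
= 6.2832 / 8.3240e-07
= 7.5483e+06 /m

7.5483e+06


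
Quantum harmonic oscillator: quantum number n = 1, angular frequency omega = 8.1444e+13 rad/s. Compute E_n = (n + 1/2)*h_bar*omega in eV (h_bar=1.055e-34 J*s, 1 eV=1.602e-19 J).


E = (n + 1/2) * h_bar * omega
= (1 + 0.5) * 1.055e-34 * 8.1444e+13
= 1.5 * 8.5923e-21
= 1.2889e-20 J
= 0.0805 eV

0.0805


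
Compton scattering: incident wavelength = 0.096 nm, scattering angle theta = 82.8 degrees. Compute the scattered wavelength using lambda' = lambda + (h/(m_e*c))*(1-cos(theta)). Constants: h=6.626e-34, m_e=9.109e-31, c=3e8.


Compton wavelength: h/(m_e*c) = 2.4247e-12 m
d_lambda = 2.4247e-12 * (1 - cos(82.8 deg))
= 2.4247e-12 * 0.874667
= 2.1208e-12 m = 0.002121 nm
lambda' = 0.096 + 0.002121
= 0.098121 nm

0.098121


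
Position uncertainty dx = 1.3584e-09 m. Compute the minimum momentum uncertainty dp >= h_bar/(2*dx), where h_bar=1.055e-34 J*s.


dp = h_bar / (2 * dx)
= 1.055e-34 / (2 * 1.3584e-09)
= 1.055e-34 / 2.7168e-09
= 3.8832e-26 kg*m/s

3.8832e-26


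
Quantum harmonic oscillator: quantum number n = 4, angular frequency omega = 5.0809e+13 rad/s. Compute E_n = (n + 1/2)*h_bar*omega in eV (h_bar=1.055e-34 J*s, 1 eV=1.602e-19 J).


E = (n + 1/2) * h_bar * omega
= (4 + 0.5) * 1.055e-34 * 5.0809e+13
= 4.5 * 5.3603e-21
= 2.4122e-20 J
= 0.1506 eV

0.1506


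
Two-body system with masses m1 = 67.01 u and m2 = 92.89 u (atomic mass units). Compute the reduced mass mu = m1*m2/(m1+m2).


mu = m1 * m2 / (m1 + m2)
= 67.01 * 92.89 / (67.01 + 92.89)
= 6224.5589 / 159.9
= 38.9278 u

38.9278


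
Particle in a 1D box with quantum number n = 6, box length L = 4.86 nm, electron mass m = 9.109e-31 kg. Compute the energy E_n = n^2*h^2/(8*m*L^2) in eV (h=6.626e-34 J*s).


E = n^2 * h^2 / (8 * m * L^2)
= 6^2 * (6.626e-34)^2 / (8 * 9.109e-31 * (4.86e-9)^2)
= 36 * 4.3904e-67 / (8 * 9.109e-31 * 2.3620e-17)
= 9.1827e-20 J
= 0.5732 eV

0.5732


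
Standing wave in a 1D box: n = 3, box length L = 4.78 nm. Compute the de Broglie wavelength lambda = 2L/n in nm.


lambda = 2L / n
= 2 * 4.78 / 3
= 9.56 / 3
= 3.1867 nm

3.1867


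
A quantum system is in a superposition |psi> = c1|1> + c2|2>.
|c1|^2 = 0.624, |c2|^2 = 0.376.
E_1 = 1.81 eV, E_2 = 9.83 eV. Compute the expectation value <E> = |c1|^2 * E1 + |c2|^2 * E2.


<E> = |c1|^2 * E1 + |c2|^2 * E2
= 0.624 * 1.81 + 0.376 * 9.83
= 1.1294 + 3.6961
= 4.8255 eV

4.8255


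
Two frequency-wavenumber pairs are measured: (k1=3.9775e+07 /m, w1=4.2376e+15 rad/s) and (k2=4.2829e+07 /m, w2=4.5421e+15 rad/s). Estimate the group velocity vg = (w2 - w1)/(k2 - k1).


vg = (w2 - w1) / (k2 - k1)
= (4.5421e+15 - 4.2376e+15) / (4.2829e+07 - 3.9775e+07)
= 3.0450e+14 / 3.0540e+06
= 9.9705e+07 m/s

9.9705e+07


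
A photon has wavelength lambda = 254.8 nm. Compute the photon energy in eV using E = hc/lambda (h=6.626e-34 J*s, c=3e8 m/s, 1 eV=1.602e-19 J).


E = hc / lambda
= (6.626e-34)(3e8) / (254.8e-9)
= 1.9878e-25 / 2.5480e-07
= 7.8014e-19 J
Converting to eV: 7.8014e-19 / 1.602e-19
= 4.8698 eV

4.8698


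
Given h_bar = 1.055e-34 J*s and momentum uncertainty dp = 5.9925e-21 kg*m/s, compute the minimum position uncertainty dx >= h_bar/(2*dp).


dx = h_bar / (2 * dp)
= 1.055e-34 / (2 * 5.9925e-21)
= 1.055e-34 / 1.1985e-20
= 8.8027e-15 m

8.8027e-15


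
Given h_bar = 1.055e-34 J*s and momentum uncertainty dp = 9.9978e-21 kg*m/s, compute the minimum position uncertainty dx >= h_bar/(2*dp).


dx = h_bar / (2 * dp)
= 1.055e-34 / (2 * 9.9978e-21)
= 1.055e-34 / 1.9996e-20
= 5.2762e-15 m

5.2762e-15


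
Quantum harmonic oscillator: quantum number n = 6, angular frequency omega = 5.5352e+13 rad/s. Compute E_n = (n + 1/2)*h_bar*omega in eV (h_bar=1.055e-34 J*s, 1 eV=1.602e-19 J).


E = (n + 1/2) * h_bar * omega
= (6 + 0.5) * 1.055e-34 * 5.5352e+13
= 6.5 * 5.8396e-21
= 3.7958e-20 J
= 0.2369 eV

0.2369


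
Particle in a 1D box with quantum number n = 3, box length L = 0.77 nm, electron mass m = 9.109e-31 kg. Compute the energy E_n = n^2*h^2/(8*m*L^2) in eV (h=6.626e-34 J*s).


E = n^2 * h^2 / (8 * m * L^2)
= 3^2 * (6.626e-34)^2 / (8 * 9.109e-31 * (0.77e-9)^2)
= 9 * 4.3904e-67 / (8 * 9.109e-31 * 5.9290e-19)
= 9.1454e-19 J
= 5.7087 eV

5.7087


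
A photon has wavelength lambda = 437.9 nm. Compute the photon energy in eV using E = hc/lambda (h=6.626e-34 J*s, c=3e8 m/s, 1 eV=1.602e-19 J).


E = hc / lambda
= (6.626e-34)(3e8) / (437.9e-9)
= 1.9878e-25 / 4.3790e-07
= 4.5394e-19 J
Converting to eV: 4.5394e-19 / 1.602e-19
= 2.8336 eV

2.8336


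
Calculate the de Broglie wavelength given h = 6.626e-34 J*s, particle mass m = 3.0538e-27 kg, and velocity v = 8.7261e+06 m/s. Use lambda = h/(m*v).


lambda = h / (m * v)
= 6.626e-34 / (3.0538e-27 * 8.7261e+06)
= 6.626e-34 / 2.6648e-20
= 2.4865e-14 m

2.4865e-14


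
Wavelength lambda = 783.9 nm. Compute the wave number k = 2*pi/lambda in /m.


k = 2 * pi / lambda
= 6.2832 / (783.9e-9)
= 6.2832 / 7.8390e-07
= 8.0153e+06 /m

8.0153e+06


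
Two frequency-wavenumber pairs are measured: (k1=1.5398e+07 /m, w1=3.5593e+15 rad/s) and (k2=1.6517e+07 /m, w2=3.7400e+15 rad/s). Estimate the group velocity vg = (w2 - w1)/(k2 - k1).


vg = (w2 - w1) / (k2 - k1)
= (3.7400e+15 - 3.5593e+15) / (1.6517e+07 - 1.5398e+07)
= 1.8070e+14 / 1.1190e+06
= 1.6148e+08 m/s

1.6148e+08


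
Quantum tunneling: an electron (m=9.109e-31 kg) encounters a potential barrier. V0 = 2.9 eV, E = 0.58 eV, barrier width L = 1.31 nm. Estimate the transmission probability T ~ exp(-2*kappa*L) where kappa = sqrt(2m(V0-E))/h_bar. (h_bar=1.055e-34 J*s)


V0 - E = 2.32 eV = 3.7166e-19 J
kappa = sqrt(2 * m * (V0-E)) / h_bar
= sqrt(2 * 9.109e-31 * 3.7166e-19) / 1.055e-34
= 7.7996e+09 /m
2*kappa*L = 2 * 7.7996e+09 * 1.31e-9
= 20.435
T = exp(-20.435) = 1.334125e-09

1.334125e-09


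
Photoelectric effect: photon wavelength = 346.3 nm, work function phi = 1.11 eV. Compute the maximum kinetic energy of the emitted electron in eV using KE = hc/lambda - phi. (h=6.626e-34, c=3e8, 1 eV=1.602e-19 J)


E_photon = hc / lambda
= (6.626e-34)(3e8) / (346.3e-9)
= 5.7401e-19 J
= 3.5831 eV
KE = E_photon - phi
= 3.5831 - 1.11
= 2.4731 eV

2.4731


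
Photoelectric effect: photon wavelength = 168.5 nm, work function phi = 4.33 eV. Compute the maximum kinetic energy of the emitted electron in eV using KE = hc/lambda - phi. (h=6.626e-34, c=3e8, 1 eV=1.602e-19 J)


E_photon = hc / lambda
= (6.626e-34)(3e8) / (168.5e-9)
= 1.1797e-18 J
= 7.3639 eV
KE = E_photon - phi
= 7.3639 - 4.33
= 3.0339 eV

3.0339


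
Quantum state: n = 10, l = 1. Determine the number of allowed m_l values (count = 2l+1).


m_l ranges from -l to +l in integer steps
So m_l goes from -1 to +1
Count = 2l + 1 = 2*1 + 1
= 3

3


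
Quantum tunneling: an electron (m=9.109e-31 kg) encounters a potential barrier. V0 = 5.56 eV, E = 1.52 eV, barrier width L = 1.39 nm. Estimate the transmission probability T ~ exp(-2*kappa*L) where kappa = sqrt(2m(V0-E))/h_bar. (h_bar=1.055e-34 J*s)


V0 - E = 4.04 eV = 6.4721e-19 J
kappa = sqrt(2 * m * (V0-E)) / h_bar
= sqrt(2 * 9.109e-31 * 6.4721e-19) / 1.055e-34
= 1.0292e+10 /m
2*kappa*L = 2 * 1.0292e+10 * 1.39e-9
= 28.6131
T = exp(-28.6131) = 3.745388e-13

3.745388e-13


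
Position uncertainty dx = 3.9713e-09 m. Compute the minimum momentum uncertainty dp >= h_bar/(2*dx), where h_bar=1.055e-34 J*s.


dp = h_bar / (2 * dx)
= 1.055e-34 / (2 * 3.9713e-09)
= 1.055e-34 / 7.9426e-09
= 1.3283e-26 kg*m/s

1.3283e-26


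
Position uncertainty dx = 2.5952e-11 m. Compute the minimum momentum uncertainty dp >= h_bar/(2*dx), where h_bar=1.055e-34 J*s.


dp = h_bar / (2 * dx)
= 1.055e-34 / (2 * 2.5952e-11)
= 1.055e-34 / 5.1904e-11
= 2.0326e-24 kg*m/s

2.0326e-24


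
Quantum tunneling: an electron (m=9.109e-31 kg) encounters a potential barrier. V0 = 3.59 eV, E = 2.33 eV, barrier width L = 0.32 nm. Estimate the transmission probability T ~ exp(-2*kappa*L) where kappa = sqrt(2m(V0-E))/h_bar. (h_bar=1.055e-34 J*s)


V0 - E = 1.26 eV = 2.0185e-19 J
kappa = sqrt(2 * m * (V0-E)) / h_bar
= sqrt(2 * 9.109e-31 * 2.0185e-19) / 1.055e-34
= 5.7480e+09 /m
2*kappa*L = 2 * 5.7480e+09 * 0.32e-9
= 3.6787
T = exp(-3.6787) = 2.525578e-02

2.525578e-02


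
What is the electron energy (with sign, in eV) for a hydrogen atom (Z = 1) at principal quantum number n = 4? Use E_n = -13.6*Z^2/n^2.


E_n = -13.6 * Z^2 / n^2
= -13.6 * 1^2 / 4^2
= -13.6 * 1 / 16
= -0.85 eV

-0.85


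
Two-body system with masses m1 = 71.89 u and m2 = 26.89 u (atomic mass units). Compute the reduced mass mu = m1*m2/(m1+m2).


mu = m1 * m2 / (m1 + m2)
= 71.89 * 26.89 / (71.89 + 26.89)
= 1933.1221 / 98.78
= 19.57 u

19.57


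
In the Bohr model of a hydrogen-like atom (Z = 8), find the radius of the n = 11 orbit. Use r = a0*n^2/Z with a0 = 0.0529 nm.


r = a0 * n^2 / Z
= 0.0529 * 11^2 / 8
= 0.0529 * 121 / 8
= 0.8001 nm

0.8001


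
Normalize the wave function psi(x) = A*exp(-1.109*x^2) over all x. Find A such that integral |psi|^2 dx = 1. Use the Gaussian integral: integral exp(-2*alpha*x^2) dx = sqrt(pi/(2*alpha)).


integral |psi|^2 dx = A^2 * sqrt(pi/(2*alpha)) = 1
A^2 = sqrt(2*alpha/pi)
= sqrt(2 * 1.109 / pi)
= 0.840245
A = sqrt(0.840245)
= 0.9166

0.9166


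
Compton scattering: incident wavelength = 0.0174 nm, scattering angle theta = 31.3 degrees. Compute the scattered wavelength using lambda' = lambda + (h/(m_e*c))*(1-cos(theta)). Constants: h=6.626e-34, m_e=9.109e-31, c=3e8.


Compton wavelength: h/(m_e*c) = 2.4247e-12 m
d_lambda = 2.4247e-12 * (1 - cos(31.3 deg))
= 2.4247e-12 * 0.145541
= 3.5289e-13 m = 0.000353 nm
lambda' = 0.0174 + 0.000353
= 0.017753 nm

0.017753


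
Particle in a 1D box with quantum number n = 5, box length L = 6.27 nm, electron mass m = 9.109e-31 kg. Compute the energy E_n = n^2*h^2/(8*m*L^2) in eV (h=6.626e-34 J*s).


E = n^2 * h^2 / (8 * m * L^2)
= 5^2 * (6.626e-34)^2 / (8 * 9.109e-31 * (6.27e-9)^2)
= 25 * 4.3904e-67 / (8 * 9.109e-31 * 3.9313e-17)
= 3.8313e-20 J
= 0.2392 eV

0.2392


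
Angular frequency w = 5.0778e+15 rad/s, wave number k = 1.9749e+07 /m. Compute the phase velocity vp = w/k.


vp = w / k
= 5.0778e+15 / 1.9749e+07
= 2.5712e+08 m/s

2.5712e+08


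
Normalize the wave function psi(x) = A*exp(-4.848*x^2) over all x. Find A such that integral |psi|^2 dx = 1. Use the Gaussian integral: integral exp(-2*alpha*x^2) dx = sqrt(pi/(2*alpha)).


integral |psi|^2 dx = A^2 * sqrt(pi/(2*alpha)) = 1
A^2 = sqrt(2*alpha/pi)
= sqrt(2 * 4.848 / pi)
= 1.756796
A = sqrt(1.756796)
= 1.3254

1.3254


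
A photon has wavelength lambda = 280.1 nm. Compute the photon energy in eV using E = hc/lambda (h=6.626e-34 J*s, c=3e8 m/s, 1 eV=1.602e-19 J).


E = hc / lambda
= (6.626e-34)(3e8) / (280.1e-9)
= 1.9878e-25 / 2.8010e-07
= 7.0968e-19 J
Converting to eV: 7.0968e-19 / 1.602e-19
= 4.4299 eV

4.4299


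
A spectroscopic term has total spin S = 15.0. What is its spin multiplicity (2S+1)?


Spin multiplicity = 2S + 1
= 2 * 15.0 + 1
= 30.0 + 1
= 31

31


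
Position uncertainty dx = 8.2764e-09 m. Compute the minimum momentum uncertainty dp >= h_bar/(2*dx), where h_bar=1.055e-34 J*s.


dp = h_bar / (2 * dx)
= 1.055e-34 / (2 * 8.2764e-09)
= 1.055e-34 / 1.6553e-08
= 6.3735e-27 kg*m/s

6.3735e-27


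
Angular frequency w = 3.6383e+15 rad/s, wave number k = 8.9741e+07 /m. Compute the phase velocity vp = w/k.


vp = w / k
= 3.6383e+15 / 8.9741e+07
= 4.0542e+07 m/s

4.0542e+07


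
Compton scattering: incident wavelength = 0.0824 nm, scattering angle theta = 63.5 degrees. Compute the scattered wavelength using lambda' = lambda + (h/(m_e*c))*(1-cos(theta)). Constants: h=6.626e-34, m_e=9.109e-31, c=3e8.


Compton wavelength: h/(m_e*c) = 2.4247e-12 m
d_lambda = 2.4247e-12 * (1 - cos(63.5 deg))
= 2.4247e-12 * 0.553802
= 1.3428e-12 m = 0.001343 nm
lambda' = 0.0824 + 0.001343
= 0.083743 nm

0.083743


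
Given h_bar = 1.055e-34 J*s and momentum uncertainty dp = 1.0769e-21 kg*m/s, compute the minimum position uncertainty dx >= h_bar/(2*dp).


dx = h_bar / (2 * dp)
= 1.055e-34 / (2 * 1.0769e-21)
= 1.055e-34 / 2.1538e-21
= 4.8983e-14 m

4.8983e-14


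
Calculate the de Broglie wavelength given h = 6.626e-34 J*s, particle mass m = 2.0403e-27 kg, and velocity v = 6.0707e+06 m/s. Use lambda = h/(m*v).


lambda = h / (m * v)
= 6.626e-34 / (2.0403e-27 * 6.0707e+06)
= 6.626e-34 / 1.2386e-20
= 5.3496e-14 m

5.3496e-14


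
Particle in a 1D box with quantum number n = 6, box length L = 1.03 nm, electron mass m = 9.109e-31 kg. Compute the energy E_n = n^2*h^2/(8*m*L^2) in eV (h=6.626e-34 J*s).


E = n^2 * h^2 / (8 * m * L^2)
= 6^2 * (6.626e-34)^2 / (8 * 9.109e-31 * (1.03e-9)^2)
= 36 * 4.3904e-67 / (8 * 9.109e-31 * 1.0609e-18)
= 2.0444e-18 J
= 12.7617 eV

12.7617


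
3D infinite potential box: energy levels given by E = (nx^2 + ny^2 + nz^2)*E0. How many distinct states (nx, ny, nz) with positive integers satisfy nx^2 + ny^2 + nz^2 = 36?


Enumerate all (nx, ny, nz) with nx^2 + ny^2 + nz^2 = 36:
(2,4,4)
(4,2,4)
(4,4,2)
Total degeneracy = 3

3


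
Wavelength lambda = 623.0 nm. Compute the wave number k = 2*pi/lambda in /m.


k = 2 * pi / lambda
= 6.2832 / (623.0e-9)
= 6.2832 / 6.2300e-07
= 1.0085e+07 /m

1.0085e+07


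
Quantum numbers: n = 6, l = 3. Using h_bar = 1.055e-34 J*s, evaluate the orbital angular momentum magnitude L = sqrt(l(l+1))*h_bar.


L = sqrt(l*(l+1)) * h_bar
= sqrt(3 * 4) * 1.055e-34
= sqrt(12) * 1.055e-34
= 3.4641 * 1.055e-34
= 3.6546e-34 J*s

3.6546e-34


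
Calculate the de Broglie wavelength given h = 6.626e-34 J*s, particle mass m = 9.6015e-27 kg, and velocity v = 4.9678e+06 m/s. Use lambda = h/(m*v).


lambda = h / (m * v)
= 6.626e-34 / (9.6015e-27 * 4.9678e+06)
= 6.626e-34 / 4.7698e-20
= 1.3891e-14 m

1.3891e-14


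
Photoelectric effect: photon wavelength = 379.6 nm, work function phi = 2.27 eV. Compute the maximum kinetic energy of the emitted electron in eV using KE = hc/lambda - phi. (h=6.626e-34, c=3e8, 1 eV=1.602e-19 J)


E_photon = hc / lambda
= (6.626e-34)(3e8) / (379.6e-9)
= 5.2366e-19 J
= 3.2688 eV
KE = E_photon - phi
= 3.2688 - 2.27
= 0.9988 eV

0.9988


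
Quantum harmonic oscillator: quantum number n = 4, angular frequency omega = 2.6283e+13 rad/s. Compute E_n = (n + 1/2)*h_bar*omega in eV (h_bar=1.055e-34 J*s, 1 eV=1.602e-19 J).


E = (n + 1/2) * h_bar * omega
= (4 + 0.5) * 1.055e-34 * 2.6283e+13
= 4.5 * 2.7729e-21
= 1.2478e-20 J
= 0.0779 eV

0.0779


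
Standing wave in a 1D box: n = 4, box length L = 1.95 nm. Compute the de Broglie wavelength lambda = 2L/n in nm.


lambda = 2L / n
= 2 * 1.95 / 4
= 3.9 / 4
= 0.975 nm

0.975


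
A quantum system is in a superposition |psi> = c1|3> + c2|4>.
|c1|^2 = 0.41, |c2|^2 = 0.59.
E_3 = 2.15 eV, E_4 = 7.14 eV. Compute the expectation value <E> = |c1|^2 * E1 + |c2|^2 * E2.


<E> = |c1|^2 * E1 + |c2|^2 * E2
= 0.41 * 2.15 + 0.59 * 7.14
= 0.8815 + 4.2126
= 5.0941 eV

5.0941


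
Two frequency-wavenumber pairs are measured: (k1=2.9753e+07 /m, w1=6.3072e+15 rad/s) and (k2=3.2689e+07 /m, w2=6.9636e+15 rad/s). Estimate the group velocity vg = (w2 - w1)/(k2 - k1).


vg = (w2 - w1) / (k2 - k1)
= (6.9636e+15 - 6.3072e+15) / (3.2689e+07 - 2.9753e+07)
= 6.5640e+14 / 2.9360e+06
= 2.2357e+08 m/s

2.2357e+08


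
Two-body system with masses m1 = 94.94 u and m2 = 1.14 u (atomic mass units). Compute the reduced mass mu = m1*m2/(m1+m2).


mu = m1 * m2 / (m1 + m2)
= 94.94 * 1.14 / (94.94 + 1.14)
= 108.2316 / 96.08
= 1.1265 u

1.1265


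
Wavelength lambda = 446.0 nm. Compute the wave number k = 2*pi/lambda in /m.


k = 2 * pi / lambda
= 6.2832 / (446.0e-9)
= 6.2832 / 4.4600e-07
= 1.4088e+07 /m

1.4088e+07


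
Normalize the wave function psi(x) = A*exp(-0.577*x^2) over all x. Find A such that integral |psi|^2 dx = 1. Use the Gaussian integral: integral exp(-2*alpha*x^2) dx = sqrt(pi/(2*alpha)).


integral |psi|^2 dx = A^2 * sqrt(pi/(2*alpha)) = 1
A^2 = sqrt(2*alpha/pi)
= sqrt(2 * 0.577 / pi)
= 0.606077
A = sqrt(0.606077)
= 0.7785

0.7785


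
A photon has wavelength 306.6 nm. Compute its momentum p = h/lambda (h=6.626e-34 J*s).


p = h / lambda
= 6.626e-34 / (306.6e-9)
= 6.626e-34 / 3.0660e-07
= 2.1611e-27 kg*m/s

2.1611e-27


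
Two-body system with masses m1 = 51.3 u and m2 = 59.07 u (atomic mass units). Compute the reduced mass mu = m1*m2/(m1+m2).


mu = m1 * m2 / (m1 + m2)
= 51.3 * 59.07 / (51.3 + 59.07)
= 3030.291 / 110.37
= 27.4557 u

27.4557


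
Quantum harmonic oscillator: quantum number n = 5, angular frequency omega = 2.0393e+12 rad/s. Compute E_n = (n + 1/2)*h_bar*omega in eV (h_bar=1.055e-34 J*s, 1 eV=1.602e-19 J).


E = (n + 1/2) * h_bar * omega
= (5 + 0.5) * 1.055e-34 * 2.0393e+12
= 5.5 * 2.1515e-22
= 1.1833e-21 J
= 0.0074 eV

0.0074


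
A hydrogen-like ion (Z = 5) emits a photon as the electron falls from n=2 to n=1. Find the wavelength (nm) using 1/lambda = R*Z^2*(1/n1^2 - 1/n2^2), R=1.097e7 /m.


1/lambda = R * Z^2 * (1/n1^2 - 1/n2^2)
= 1.097e7 * 5^2 * (1/1^2 - 1/2^2)
= 1.097e7 * 25 * (1.0 - 0.25)
= 2.0569e+08 /m
lambda = 1 / 2.0569e+08
= 4.8617 nm

4.8617


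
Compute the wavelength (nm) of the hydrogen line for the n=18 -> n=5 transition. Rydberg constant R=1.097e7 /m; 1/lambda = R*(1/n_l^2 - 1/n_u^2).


1/lambda = R * (1/n_l^2 - 1/n_u^2)
= 1.097e7 * (1/5^2 - 1/18^2)
= 1.097e7 * (0.04 - 0.003086)
= 1.097e7 * 0.036914
= 4.0494e+05 /m
lambda = 1 / 4.0494e+05 = 2469.4896 nm

2469.4896


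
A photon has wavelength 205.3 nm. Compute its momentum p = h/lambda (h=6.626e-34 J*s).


p = h / lambda
= 6.626e-34 / (205.3e-9)
= 6.626e-34 / 2.0530e-07
= 3.2275e-27 kg*m/s

3.2275e-27


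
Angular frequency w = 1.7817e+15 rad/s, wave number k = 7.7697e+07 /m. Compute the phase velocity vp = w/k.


vp = w / k
= 1.7817e+15 / 7.7697e+07
= 2.2931e+07 m/s

2.2931e+07


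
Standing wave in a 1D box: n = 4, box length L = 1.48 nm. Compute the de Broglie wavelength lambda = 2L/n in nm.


lambda = 2L / n
= 2 * 1.48 / 4
= 2.96 / 4
= 0.74 nm

0.74


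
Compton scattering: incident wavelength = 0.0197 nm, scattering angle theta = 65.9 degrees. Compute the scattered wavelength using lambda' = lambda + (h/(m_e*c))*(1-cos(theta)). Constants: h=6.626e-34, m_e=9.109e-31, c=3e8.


Compton wavelength: h/(m_e*c) = 2.4247e-12 m
d_lambda = 2.4247e-12 * (1 - cos(65.9 deg))
= 2.4247e-12 * 0.59167
= 1.4346e-12 m = 0.001435 nm
lambda' = 0.0197 + 0.001435
= 0.021135 nm

0.021135


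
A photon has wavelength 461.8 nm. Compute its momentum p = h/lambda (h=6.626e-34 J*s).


p = h / lambda
= 6.626e-34 / (461.8e-9)
= 6.626e-34 / 4.6180e-07
= 1.4348e-27 kg*m/s

1.4348e-27


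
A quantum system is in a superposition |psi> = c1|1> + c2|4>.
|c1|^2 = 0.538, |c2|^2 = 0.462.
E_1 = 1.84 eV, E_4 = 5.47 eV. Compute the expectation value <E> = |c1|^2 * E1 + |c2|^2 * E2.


<E> = |c1|^2 * E1 + |c2|^2 * E2
= 0.538 * 1.84 + 0.462 * 5.47
= 0.9899 + 2.5271
= 3.5171 eV

3.5171


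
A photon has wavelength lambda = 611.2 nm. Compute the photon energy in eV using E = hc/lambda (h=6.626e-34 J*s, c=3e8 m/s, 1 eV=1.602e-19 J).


E = hc / lambda
= (6.626e-34)(3e8) / (611.2e-9)
= 1.9878e-25 / 6.1120e-07
= 3.2523e-19 J
Converting to eV: 3.2523e-19 / 1.602e-19
= 2.0301 eV

2.0301


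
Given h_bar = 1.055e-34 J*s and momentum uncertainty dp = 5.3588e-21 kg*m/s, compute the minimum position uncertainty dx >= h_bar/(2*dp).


dx = h_bar / (2 * dp)
= 1.055e-34 / (2 * 5.3588e-21)
= 1.055e-34 / 1.0718e-20
= 9.8436e-15 m

9.8436e-15


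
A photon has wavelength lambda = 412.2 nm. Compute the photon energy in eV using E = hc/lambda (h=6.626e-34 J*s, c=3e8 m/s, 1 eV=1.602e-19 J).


E = hc / lambda
= (6.626e-34)(3e8) / (412.2e-9)
= 1.9878e-25 / 4.1220e-07
= 4.8224e-19 J
Converting to eV: 4.8224e-19 / 1.602e-19
= 3.0102 eV

3.0102


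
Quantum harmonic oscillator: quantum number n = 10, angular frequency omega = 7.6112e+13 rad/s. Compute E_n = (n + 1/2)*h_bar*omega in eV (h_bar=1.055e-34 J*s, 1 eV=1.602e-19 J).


E = (n + 1/2) * h_bar * omega
= (10 + 0.5) * 1.055e-34 * 7.6112e+13
= 10.5 * 8.0298e-21
= 8.4313e-20 J
= 0.5263 eV

0.5263


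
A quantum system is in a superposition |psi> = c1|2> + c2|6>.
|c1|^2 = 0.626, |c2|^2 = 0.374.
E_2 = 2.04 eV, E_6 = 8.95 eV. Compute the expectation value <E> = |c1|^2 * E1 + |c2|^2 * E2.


<E> = |c1|^2 * E1 + |c2|^2 * E2
= 0.626 * 2.04 + 0.374 * 8.95
= 1.277 + 3.3473
= 4.6243 eV

4.6243


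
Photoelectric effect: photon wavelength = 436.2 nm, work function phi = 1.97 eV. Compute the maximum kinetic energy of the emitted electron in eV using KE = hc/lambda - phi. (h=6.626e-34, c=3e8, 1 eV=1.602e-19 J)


E_photon = hc / lambda
= (6.626e-34)(3e8) / (436.2e-9)
= 4.5571e-19 J
= 2.8446 eV
KE = E_photon - phi
= 2.8446 - 1.97
= 0.8746 eV

0.8746


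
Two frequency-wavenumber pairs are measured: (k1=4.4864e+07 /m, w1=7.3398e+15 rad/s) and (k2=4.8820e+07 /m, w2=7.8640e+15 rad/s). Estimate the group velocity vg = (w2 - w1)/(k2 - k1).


vg = (w2 - w1) / (k2 - k1)
= (7.8640e+15 - 7.3398e+15) / (4.8820e+07 - 4.4864e+07)
= 5.2420e+14 / 3.9560e+06
= 1.3251e+08 m/s

1.3251e+08


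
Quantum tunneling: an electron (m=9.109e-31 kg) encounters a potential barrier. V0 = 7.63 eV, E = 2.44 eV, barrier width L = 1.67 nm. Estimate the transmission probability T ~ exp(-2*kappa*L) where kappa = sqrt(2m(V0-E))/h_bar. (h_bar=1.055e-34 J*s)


V0 - E = 5.19 eV = 8.3144e-19 J
kappa = sqrt(2 * m * (V0-E)) / h_bar
= sqrt(2 * 9.109e-31 * 8.3144e-19) / 1.055e-34
= 1.1666e+10 /m
2*kappa*L = 2 * 1.1666e+10 * 1.67e-9
= 38.9636
T = exp(-38.9636) = 1.197609e-17

1.197609e-17


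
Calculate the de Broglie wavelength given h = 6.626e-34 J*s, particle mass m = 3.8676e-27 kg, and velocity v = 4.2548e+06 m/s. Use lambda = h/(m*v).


lambda = h / (m * v)
= 6.626e-34 / (3.8676e-27 * 4.2548e+06)
= 6.626e-34 / 1.6456e-20
= 4.0265e-14 m

4.0265e-14


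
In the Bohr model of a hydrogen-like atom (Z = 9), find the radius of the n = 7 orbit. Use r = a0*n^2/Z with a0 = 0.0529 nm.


r = a0 * n^2 / Z
= 0.0529 * 7^2 / 9
= 0.0529 * 49 / 9
= 0.288 nm

0.288


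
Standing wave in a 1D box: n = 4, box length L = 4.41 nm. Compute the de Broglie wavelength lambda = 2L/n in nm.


lambda = 2L / n
= 2 * 4.41 / 4
= 8.82 / 4
= 2.205 nm

2.205


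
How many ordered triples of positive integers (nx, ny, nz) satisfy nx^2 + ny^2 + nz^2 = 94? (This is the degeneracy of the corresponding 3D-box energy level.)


Enumerate all (nx, ny, nz) with nx^2 + ny^2 + nz^2 = 94:
(2,3,9)
(2,9,3)
(3,2,9)
(3,6,7)
(3,7,6)
(3,9,2)
(6,3,7)
(6,7,3)
(7,3,6)
(7,6,3)
(9,2,3)
(9,3,2)
Total degeneracy = 12

12


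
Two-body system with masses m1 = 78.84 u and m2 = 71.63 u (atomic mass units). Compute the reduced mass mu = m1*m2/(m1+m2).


mu = m1 * m2 / (m1 + m2)
= 78.84 * 71.63 / (78.84 + 71.63)
= 5647.3092 / 150.47
= 37.5311 u

37.5311


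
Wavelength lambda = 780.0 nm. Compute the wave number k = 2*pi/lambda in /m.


k = 2 * pi / lambda
= 6.2832 / (780.0e-9)
= 6.2832 / 7.8000e-07
= 8.0554e+06 /m

8.0554e+06


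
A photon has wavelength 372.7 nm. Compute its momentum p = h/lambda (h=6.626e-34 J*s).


p = h / lambda
= 6.626e-34 / (372.7e-9)
= 6.626e-34 / 3.7270e-07
= 1.7778e-27 kg*m/s

1.7778e-27


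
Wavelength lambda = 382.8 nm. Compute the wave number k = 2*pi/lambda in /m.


k = 2 * pi / lambda
= 6.2832 / (382.8e-9)
= 6.2832 / 3.8280e-07
= 1.6414e+07 /m

1.6414e+07


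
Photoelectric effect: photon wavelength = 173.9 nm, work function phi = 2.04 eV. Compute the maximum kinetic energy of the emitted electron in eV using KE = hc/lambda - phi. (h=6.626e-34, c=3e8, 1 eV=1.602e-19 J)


E_photon = hc / lambda
= (6.626e-34)(3e8) / (173.9e-9)
= 1.1431e-18 J
= 7.1353 eV
KE = E_photon - phi
= 7.1353 - 2.04
= 5.0953 eV

5.0953


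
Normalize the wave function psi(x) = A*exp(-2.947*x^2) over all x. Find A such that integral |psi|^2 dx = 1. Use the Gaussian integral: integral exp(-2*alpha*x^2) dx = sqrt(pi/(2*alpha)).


integral |psi|^2 dx = A^2 * sqrt(pi/(2*alpha)) = 1
A^2 = sqrt(2*alpha/pi)
= sqrt(2 * 2.947 / pi)
= 1.369715
A = sqrt(1.369715)
= 1.1703

1.1703


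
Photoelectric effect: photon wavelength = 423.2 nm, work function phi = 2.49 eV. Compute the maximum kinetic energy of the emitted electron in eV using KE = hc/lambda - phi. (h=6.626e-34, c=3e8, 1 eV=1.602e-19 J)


E_photon = hc / lambda
= (6.626e-34)(3e8) / (423.2e-9)
= 4.6971e-19 J
= 2.932 eV
KE = E_photon - phi
= 2.932 - 2.49
= 0.442 eV

0.442


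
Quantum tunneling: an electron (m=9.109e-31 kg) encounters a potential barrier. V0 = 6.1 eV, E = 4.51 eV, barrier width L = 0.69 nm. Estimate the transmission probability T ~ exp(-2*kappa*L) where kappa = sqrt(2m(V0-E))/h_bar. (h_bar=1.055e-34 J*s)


V0 - E = 1.59 eV = 2.5472e-19 J
kappa = sqrt(2 * m * (V0-E)) / h_bar
= sqrt(2 * 9.109e-31 * 2.5472e-19) / 1.055e-34
= 6.4570e+09 /m
2*kappa*L = 2 * 6.4570e+09 * 0.69e-9
= 8.9106
T = exp(-8.9106) = 1.349513e-04

1.349513e-04


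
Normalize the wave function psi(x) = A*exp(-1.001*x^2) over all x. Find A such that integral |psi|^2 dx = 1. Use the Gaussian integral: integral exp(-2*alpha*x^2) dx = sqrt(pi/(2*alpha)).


integral |psi|^2 dx = A^2 * sqrt(pi/(2*alpha)) = 1
A^2 = sqrt(2*alpha/pi)
= sqrt(2 * 1.001 / pi)
= 0.798283
A = sqrt(0.798283)
= 0.8935

0.8935


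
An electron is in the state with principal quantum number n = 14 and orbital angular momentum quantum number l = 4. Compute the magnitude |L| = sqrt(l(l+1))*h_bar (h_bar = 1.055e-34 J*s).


L = sqrt(l*(l+1)) * h_bar
= sqrt(4 * 5) * 1.055e-34
= sqrt(20) * 1.055e-34
= 4.4721 * 1.055e-34
= 4.7181e-34 J*s

4.7181e-34


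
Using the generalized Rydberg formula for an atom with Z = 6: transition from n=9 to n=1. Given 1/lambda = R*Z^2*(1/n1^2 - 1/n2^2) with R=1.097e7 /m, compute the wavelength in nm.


1/lambda = R * Z^2 * (1/n1^2 - 1/n2^2)
= 1.097e7 * 6^2 * (1/1^2 - 1/9^2)
= 1.097e7 * 36 * (1.0 - 0.012346)
= 3.9004e+08 /m
lambda = 1 / 3.9004e+08
= 2.5638 nm

2.5638


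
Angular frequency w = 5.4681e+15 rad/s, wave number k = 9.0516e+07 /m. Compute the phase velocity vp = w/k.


vp = w / k
= 5.4681e+15 / 9.0516e+07
= 6.0410e+07 m/s

6.0410e+07


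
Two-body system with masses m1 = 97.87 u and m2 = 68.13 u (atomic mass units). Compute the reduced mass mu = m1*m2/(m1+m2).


mu = m1 * m2 / (m1 + m2)
= 97.87 * 68.13 / (97.87 + 68.13)
= 6667.8831 / 166.0
= 40.168 u

40.168


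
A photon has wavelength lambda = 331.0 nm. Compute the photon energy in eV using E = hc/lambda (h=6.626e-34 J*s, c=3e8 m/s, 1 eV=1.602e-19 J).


E = hc / lambda
= (6.626e-34)(3e8) / (331.0e-9)
= 1.9878e-25 / 3.3100e-07
= 6.0054e-19 J
Converting to eV: 6.0054e-19 / 1.602e-19
= 3.7487 eV

3.7487


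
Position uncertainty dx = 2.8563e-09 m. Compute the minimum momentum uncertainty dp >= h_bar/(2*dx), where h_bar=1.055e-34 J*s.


dp = h_bar / (2 * dx)
= 1.055e-34 / (2 * 2.8563e-09)
= 1.055e-34 / 5.7126e-09
= 1.8468e-26 kg*m/s

1.8468e-26


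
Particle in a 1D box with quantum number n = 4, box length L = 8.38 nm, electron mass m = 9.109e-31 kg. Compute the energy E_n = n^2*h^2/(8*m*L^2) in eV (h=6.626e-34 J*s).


E = n^2 * h^2 / (8 * m * L^2)
= 4^2 * (6.626e-34)^2 / (8 * 9.109e-31 * (8.38e-9)^2)
= 16 * 4.3904e-67 / (8 * 9.109e-31 * 7.0224e-17)
= 1.3727e-20 J
= 0.0857 eV

0.0857


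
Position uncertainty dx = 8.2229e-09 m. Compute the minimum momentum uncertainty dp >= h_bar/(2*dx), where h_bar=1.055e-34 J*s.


dp = h_bar / (2 * dx)
= 1.055e-34 / (2 * 8.2229e-09)
= 1.055e-34 / 1.6446e-08
= 6.4150e-27 kg*m/s

6.4150e-27


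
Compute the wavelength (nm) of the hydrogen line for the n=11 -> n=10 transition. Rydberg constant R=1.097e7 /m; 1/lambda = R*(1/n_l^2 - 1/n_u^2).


1/lambda = R * (1/n_l^2 - 1/n_u^2)
= 1.097e7 * (1/10^2 - 1/11^2)
= 1.097e7 * (0.01 - 0.008264)
= 1.097e7 * 0.001736
= 1.9039e+04 /m
lambda = 1 / 1.9039e+04 = 52524.2002 nm

52524.2002


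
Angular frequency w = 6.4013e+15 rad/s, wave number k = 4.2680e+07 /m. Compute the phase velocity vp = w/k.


vp = w / k
= 6.4013e+15 / 4.2680e+07
= 1.4998e+08 m/s

1.4998e+08


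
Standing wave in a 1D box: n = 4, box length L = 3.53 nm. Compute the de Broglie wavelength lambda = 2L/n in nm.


lambda = 2L / n
= 2 * 3.53 / 4
= 7.06 / 4
= 1.765 nm

1.765


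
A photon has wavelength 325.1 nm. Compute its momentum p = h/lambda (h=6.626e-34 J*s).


p = h / lambda
= 6.626e-34 / (325.1e-9)
= 6.626e-34 / 3.2510e-07
= 2.0381e-27 kg*m/s

2.0381e-27


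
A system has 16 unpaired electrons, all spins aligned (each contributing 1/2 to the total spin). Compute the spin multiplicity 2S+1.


Total spin S = N * (1/2) = 16 * 0.5 = 8.0
Spin multiplicity = 2S + 1
= 2 * 8.0 + 1
= 17

17


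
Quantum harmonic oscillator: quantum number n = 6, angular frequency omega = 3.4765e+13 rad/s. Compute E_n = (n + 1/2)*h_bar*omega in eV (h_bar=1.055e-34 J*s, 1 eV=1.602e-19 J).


E = (n + 1/2) * h_bar * omega
= (6 + 0.5) * 1.055e-34 * 3.4765e+13
= 6.5 * 3.6677e-21
= 2.3840e-20 J
= 0.1488 eV

0.1488


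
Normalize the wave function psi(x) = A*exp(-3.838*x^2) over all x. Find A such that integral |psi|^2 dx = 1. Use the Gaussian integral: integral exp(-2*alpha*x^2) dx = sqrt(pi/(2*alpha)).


integral |psi|^2 dx = A^2 * sqrt(pi/(2*alpha)) = 1
A^2 = sqrt(2*alpha/pi)
= sqrt(2 * 3.838 / pi)
= 1.563121
A = sqrt(1.563121)
= 1.2502

1.2502


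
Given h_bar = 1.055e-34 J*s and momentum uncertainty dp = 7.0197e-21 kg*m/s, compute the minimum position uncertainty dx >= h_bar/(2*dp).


dx = h_bar / (2 * dp)
= 1.055e-34 / (2 * 7.0197e-21)
= 1.055e-34 / 1.4039e-20
= 7.5146e-15 m

7.5146e-15


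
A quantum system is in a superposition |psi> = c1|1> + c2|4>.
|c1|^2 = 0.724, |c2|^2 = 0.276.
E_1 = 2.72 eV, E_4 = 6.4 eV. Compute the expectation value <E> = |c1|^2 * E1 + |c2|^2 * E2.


<E> = |c1|^2 * E1 + |c2|^2 * E2
= 0.724 * 2.72 + 0.276 * 6.4
= 1.9693 + 1.7664
= 3.7357 eV

3.7357


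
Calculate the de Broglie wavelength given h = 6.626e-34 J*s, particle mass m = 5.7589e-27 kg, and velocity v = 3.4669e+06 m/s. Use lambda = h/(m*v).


lambda = h / (m * v)
= 6.626e-34 / (5.7589e-27 * 3.4669e+06)
= 6.626e-34 / 1.9966e-20
= 3.3187e-14 m

3.3187e-14


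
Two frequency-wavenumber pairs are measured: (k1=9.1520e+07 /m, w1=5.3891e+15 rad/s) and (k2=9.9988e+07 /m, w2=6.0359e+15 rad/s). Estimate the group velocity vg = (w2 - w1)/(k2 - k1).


vg = (w2 - w1) / (k2 - k1)
= (6.0359e+15 - 5.3891e+15) / (9.9988e+07 - 9.1520e+07)
= 6.4680e+14 / 8.4680e+06
= 7.6382e+07 m/s

7.6382e+07


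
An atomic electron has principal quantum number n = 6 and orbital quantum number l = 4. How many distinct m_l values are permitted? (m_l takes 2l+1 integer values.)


m_l ranges from -l to +l in integer steps
So m_l goes from -4 to +4
Count = 2l + 1 = 2*4 + 1
= 9

9


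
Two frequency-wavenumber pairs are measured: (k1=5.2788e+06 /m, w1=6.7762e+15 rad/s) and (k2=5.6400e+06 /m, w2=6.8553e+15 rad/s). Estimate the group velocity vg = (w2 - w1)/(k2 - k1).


vg = (w2 - w1) / (k2 - k1)
= (6.8553e+15 - 6.7762e+15) / (5.6400e+06 - 5.2788e+06)
= 7.9100e+13 / 3.6120e+05
= 2.1899e+08 m/s

2.1899e+08


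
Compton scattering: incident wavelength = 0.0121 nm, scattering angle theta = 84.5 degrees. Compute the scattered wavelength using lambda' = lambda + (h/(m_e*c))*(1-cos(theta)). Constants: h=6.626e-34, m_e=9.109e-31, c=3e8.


Compton wavelength: h/(m_e*c) = 2.4247e-12 m
d_lambda = 2.4247e-12 * (1 - cos(84.5 deg))
= 2.4247e-12 * 0.904154
= 2.1923e-12 m = 0.002192 nm
lambda' = 0.0121 + 0.002192
= 0.014292 nm

0.014292


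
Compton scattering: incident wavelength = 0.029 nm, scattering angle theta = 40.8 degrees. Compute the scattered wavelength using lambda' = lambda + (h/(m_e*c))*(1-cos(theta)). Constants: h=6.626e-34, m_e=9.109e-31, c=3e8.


Compton wavelength: h/(m_e*c) = 2.4247e-12 m
d_lambda = 2.4247e-12 * (1 - cos(40.8 deg))
= 2.4247e-12 * 0.243005
= 5.8922e-13 m = 0.000589 nm
lambda' = 0.029 + 0.000589
= 0.029589 nm

0.029589


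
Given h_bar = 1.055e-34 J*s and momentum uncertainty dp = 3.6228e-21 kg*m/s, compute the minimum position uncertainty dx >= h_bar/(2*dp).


dx = h_bar / (2 * dp)
= 1.055e-34 / (2 * 3.6228e-21)
= 1.055e-34 / 7.2456e-21
= 1.4561e-14 m

1.4561e-14


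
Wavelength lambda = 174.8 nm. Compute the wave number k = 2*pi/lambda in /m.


k = 2 * pi / lambda
= 6.2832 / (174.8e-9)
= 6.2832 / 1.7480e-07
= 3.5945e+07 /m

3.5945e+07


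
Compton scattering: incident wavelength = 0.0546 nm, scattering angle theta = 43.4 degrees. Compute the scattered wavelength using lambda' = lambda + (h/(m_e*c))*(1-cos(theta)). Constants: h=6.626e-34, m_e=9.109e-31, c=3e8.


Compton wavelength: h/(m_e*c) = 2.4247e-12 m
d_lambda = 2.4247e-12 * (1 - cos(43.4 deg))
= 2.4247e-12 * 0.273425
= 6.6298e-13 m = 0.000663 nm
lambda' = 0.0546 + 0.000663
= 0.055263 nm

0.055263


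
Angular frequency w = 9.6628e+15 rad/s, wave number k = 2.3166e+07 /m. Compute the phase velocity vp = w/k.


vp = w / k
= 9.6628e+15 / 2.3166e+07
= 4.1711e+08 m/s

4.1711e+08


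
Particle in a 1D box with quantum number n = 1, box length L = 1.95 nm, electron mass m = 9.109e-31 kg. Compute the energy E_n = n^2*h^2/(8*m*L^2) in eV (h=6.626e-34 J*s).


E = n^2 * h^2 / (8 * m * L^2)
= 1^2 * (6.626e-34)^2 / (8 * 9.109e-31 * (1.95e-9)^2)
= 1 * 4.3904e-67 / (8 * 9.109e-31 * 3.8025e-18)
= 1.5844e-20 J
= 0.0989 eV

0.0989


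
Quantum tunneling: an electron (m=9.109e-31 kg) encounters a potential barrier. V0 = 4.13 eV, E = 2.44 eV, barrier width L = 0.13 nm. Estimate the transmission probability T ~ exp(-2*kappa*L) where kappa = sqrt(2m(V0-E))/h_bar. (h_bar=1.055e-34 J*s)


V0 - E = 1.69 eV = 2.7074e-19 J
kappa = sqrt(2 * m * (V0-E)) / h_bar
= sqrt(2 * 9.109e-31 * 2.7074e-19) / 1.055e-34
= 6.6569e+09 /m
2*kappa*L = 2 * 6.6569e+09 * 0.13e-9
= 1.7308
T = exp(-1.7308) = 1.771434e-01

1.771434e-01


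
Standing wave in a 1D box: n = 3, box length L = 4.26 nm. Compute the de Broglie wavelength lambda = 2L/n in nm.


lambda = 2L / n
= 2 * 4.26 / 3
= 8.52 / 3
= 2.84 nm

2.84


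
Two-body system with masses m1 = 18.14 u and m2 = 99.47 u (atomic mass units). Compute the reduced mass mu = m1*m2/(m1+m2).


mu = m1 * m2 / (m1 + m2)
= 18.14 * 99.47 / (18.14 + 99.47)
= 1804.3858 / 117.61
= 15.3421 u

15.3421


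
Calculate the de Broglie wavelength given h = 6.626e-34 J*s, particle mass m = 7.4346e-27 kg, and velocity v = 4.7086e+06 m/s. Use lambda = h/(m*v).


lambda = h / (m * v)
= 6.626e-34 / (7.4346e-27 * 4.7086e+06)
= 6.626e-34 / 3.5007e-20
= 1.8928e-14 m

1.8928e-14


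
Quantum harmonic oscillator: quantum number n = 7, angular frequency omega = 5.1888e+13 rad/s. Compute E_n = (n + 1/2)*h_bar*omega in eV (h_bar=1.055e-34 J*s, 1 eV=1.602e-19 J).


E = (n + 1/2) * h_bar * omega
= (7 + 0.5) * 1.055e-34 * 5.1888e+13
= 7.5 * 5.4742e-21
= 4.1056e-20 J
= 0.2563 eV

0.2563


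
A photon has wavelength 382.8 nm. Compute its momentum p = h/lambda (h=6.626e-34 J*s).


p = h / lambda
= 6.626e-34 / (382.8e-9)
= 6.626e-34 / 3.8280e-07
= 1.7309e-27 kg*m/s

1.7309e-27


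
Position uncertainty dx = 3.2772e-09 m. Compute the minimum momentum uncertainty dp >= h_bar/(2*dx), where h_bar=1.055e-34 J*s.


dp = h_bar / (2 * dx)
= 1.055e-34 / (2 * 3.2772e-09)
= 1.055e-34 / 6.5544e-09
= 1.6096e-26 kg*m/s

1.6096e-26


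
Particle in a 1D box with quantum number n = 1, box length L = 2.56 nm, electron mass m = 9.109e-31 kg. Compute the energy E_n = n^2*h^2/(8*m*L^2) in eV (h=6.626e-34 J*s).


E = n^2 * h^2 / (8 * m * L^2)
= 1^2 * (6.626e-34)^2 / (8 * 9.109e-31 * (2.56e-9)^2)
= 1 * 4.3904e-67 / (8 * 9.109e-31 * 6.5536e-18)
= 9.1931e-21 J
= 0.0574 eV

0.0574


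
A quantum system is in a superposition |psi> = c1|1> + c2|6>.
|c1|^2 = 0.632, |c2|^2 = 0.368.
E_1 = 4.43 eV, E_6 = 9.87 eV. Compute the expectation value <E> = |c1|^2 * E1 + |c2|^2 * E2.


<E> = |c1|^2 * E1 + |c2|^2 * E2
= 0.632 * 4.43 + 0.368 * 9.87
= 2.7998 + 3.6322
= 6.4319 eV

6.4319


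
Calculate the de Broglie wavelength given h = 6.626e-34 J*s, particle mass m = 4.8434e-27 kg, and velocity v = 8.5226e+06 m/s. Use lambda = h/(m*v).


lambda = h / (m * v)
= 6.626e-34 / (4.8434e-27 * 8.5226e+06)
= 6.626e-34 / 4.1278e-20
= 1.6052e-14 m

1.6052e-14


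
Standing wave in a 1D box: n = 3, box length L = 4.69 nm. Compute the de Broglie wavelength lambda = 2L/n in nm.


lambda = 2L / n
= 2 * 4.69 / 3
= 9.38 / 3
= 3.1267 nm

3.1267


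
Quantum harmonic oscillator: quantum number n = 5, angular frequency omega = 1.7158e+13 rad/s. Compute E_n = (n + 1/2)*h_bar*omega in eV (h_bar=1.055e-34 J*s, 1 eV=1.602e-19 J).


E = (n + 1/2) * h_bar * omega
= (5 + 0.5) * 1.055e-34 * 1.7158e+13
= 5.5 * 1.8102e-21
= 9.9559e-21 J
= 0.0621 eV

0.0621


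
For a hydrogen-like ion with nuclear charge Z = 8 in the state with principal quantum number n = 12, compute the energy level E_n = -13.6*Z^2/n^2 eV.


E_n = -13.6 * Z^2 / n^2
= -13.6 * 8^2 / 12^2
= -13.6 * 64 / 144
= -6.0444 eV

-6.0444


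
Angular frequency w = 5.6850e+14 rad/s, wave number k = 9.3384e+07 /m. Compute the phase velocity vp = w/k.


vp = w / k
= 5.6850e+14 / 9.3384e+07
= 6.0878e+06 m/s

6.0878e+06


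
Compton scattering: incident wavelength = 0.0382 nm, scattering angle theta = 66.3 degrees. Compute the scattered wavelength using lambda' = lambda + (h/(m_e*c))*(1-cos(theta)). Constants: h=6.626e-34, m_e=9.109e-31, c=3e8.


Compton wavelength: h/(m_e*c) = 2.4247e-12 m
d_lambda = 2.4247e-12 * (1 - cos(66.3 deg))
= 2.4247e-12 * 0.598052
= 1.4501e-12 m = 0.00145 nm
lambda' = 0.0382 + 0.00145
= 0.03965 nm

0.03965


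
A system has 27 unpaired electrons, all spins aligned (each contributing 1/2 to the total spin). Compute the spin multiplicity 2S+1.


Total spin S = N * (1/2) = 27 * 0.5 = 13.5
Spin multiplicity = 2S + 1
= 2 * 13.5 + 1
= 28

28


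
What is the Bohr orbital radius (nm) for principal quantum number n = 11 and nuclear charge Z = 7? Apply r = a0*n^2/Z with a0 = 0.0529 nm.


r = a0 * n^2 / Z
= 0.0529 * 11^2 / 7
= 0.0529 * 121 / 7
= 0.9144 nm

0.9144


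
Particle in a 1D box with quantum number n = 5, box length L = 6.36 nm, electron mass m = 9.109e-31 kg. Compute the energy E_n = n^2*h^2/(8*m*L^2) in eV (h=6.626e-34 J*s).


E = n^2 * h^2 / (8 * m * L^2)
= 5^2 * (6.626e-34)^2 / (8 * 9.109e-31 * (6.36e-9)^2)
= 25 * 4.3904e-67 / (8 * 9.109e-31 * 4.0450e-17)
= 3.7236e-20 J
= 0.2324 eV

0.2324


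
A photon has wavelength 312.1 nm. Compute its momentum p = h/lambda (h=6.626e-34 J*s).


p = h / lambda
= 6.626e-34 / (312.1e-9)
= 6.626e-34 / 3.1210e-07
= 2.1230e-27 kg*m/s

2.1230e-27
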